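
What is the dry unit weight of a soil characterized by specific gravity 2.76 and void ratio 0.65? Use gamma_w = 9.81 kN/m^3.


Using gamma_d = Gs * gamma_w / (1 + e)
gamma_d = 2.76 * 9.81 / (1 + 0.65)
gamma_d = 2.76 * 9.81 / 1.65
gamma_d = 16.409 kN/m^3


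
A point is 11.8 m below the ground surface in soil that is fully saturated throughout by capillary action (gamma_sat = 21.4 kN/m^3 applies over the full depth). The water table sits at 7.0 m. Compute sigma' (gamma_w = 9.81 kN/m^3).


Result: 205.43 kPa

Derivation:
Total stress = gamma_sat * depth
sigma = 21.4 * 11.8 = 252.52 kPa
Pore water pressure u = gamma_w * (depth - d_wt)
u = 9.81 * (11.8 - 7.0) = 47.088 kPa
Effective stress = sigma - u
sigma' = 252.52 - 47.088 = 205.43 kPa


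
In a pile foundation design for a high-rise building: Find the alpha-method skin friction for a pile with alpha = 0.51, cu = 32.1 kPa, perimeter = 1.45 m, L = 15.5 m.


Result: 367.94 kN

Derivation:
Using Qs = alpha * cu * perimeter * L
Qs = 0.51 * 32.1 * 1.45 * 15.5
Qs = 367.94 kN


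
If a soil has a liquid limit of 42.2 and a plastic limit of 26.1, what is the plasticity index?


Result: 16.1

Derivation:
Using PI = LL - PL
PI = 42.2 - 26.1
PI = 16.1


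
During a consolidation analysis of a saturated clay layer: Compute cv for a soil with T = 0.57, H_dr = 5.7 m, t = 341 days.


Result: 0.05431 m^2/day

Derivation:
Using cv = T * H_dr^2 / t
H_dr^2 = 5.7^2 = 32.49
cv = 0.57 * 32.49 / 341
cv = 0.05431 m^2/day


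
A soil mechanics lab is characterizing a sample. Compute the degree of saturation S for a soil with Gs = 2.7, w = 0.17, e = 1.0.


Result: 0.459

Derivation:
Using S = Gs * w / e
S = 2.7 * 0.17 / 1.0
S = 0.459


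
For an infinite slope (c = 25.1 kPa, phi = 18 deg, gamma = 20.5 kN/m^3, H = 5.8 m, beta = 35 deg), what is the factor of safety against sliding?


Result: 0.913

Derivation:
Using Fs = c / (gamma*H*sin(beta)*cos(beta)) + tan(phi)/tan(beta)
Cohesion contribution = 25.1 / (20.5*5.8*sin(35)*cos(35))
Cohesion contribution = 0.4493
Friction contribution = tan(18)/tan(35) = 0.464033
Fs = 0.4493 + 0.464033
Fs = 0.913


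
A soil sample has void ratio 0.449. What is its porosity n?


Using the relation n = e / (1 + e)
n = 0.449 / (1 + 0.449)
n = 0.449 / 1.449
n = 0.3099


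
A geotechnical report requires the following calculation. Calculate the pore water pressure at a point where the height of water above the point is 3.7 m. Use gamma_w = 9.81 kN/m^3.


Result: 36.3 kPa

Derivation:
Using u = gamma_w * h_w
u = 9.81 * 3.7
u = 36.3 kPa


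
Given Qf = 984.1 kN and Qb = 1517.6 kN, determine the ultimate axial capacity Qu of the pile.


Result: 2501.7 kN

Derivation:
Using Qu = Qf + Qb
Qu = 984.1 + 1517.6
Qu = 2501.7 kN


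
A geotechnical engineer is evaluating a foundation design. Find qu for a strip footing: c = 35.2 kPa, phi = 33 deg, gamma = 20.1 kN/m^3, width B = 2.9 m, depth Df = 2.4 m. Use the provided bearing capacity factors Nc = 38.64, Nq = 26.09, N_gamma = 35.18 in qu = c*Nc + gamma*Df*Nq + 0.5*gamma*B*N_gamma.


Result: 3644.03 kPa

Derivation:
Compute qu = c*Nc + gamma*Df*Nq + 0.5*gamma*B*N_gamma
Term 1: 35.2 * 38.64 = 1360.128
Term 2: 20.1 * 2.4 * 26.09 = 1258.5816
Term 3: 0.5 * 20.1 * 2.9 * 35.18 = 1025.3211
qu = 1360.128 + 1258.5816 + 1025.3211
qu = 3644.03 kPa


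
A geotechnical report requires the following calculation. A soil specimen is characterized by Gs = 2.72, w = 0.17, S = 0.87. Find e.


Using the relation e = Gs * w / S
e = 2.72 * 0.17 / 0.87
e = 0.5315


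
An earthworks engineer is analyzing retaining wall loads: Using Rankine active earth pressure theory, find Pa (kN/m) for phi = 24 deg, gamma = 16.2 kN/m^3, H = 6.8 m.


Result: 157.96 kN/m

Derivation:
Compute active earth pressure coefficient:
Ka = tan^2(45 - phi/2) = tan^2(33.0) = 0.42173
Compute active force:
Pa = 0.5 * Ka * gamma * H^2
Pa = 0.5 * 0.42173 * 16.2 * 6.8^2
Pa = 157.96 kN/m


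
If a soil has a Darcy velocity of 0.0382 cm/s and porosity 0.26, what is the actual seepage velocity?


Using v_s = v_d / n
v_s = 0.0382 / 0.26
v_s = 0.14692 cm/s


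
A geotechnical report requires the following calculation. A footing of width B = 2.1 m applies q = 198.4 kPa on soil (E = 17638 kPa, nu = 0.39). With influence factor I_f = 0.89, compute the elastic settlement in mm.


Result: 17.826 mm

Derivation:
Using Se = q * B * (1 - nu^2) * I_f / E
1 - nu^2 = 1 - 0.39^2 = 0.8479
Se = 198.4 * 2.1 * 0.8479 * 0.89 / 17638
Se = 0.017826 m
Convert to mm: Se = 0.017826 * 1000 = 17.826 mm


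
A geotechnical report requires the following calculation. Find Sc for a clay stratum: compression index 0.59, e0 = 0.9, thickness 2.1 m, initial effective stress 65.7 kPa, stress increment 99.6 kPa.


Result: 0.2613 m

Derivation:
Using Sc = Cc * H / (1 + e0) * log10((sigma0 + delta_sigma) / sigma0)
Stress ratio = (65.7 + 99.6) / 65.7 = 2.51598
log10(2.51598) = 0.400707
Cc * H / (1 + e0) = 0.59 * 2.1 / (1 + 0.9) = 0.652105
Sc = 0.652105 * 0.400707
Sc = 0.2613 m


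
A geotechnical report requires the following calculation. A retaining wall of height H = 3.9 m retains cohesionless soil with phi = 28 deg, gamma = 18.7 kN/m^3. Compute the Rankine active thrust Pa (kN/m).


Compute active earth pressure coefficient:
Ka = tan^2(45 - phi/2) = tan^2(31.0) = 0.361033
Compute active force:
Pa = 0.5 * Ka * gamma * H^2
Pa = 0.5 * 0.361033 * 18.7 * 3.9^2
Pa = 51.34 kN/m


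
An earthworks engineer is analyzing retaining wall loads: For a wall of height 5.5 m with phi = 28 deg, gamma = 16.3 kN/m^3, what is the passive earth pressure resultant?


Compute passive earth pressure coefficient:
Kp = tan^2(45 + phi/2) = tan^2(59.0) = 2.769826
Compute passive force:
Pp = 0.5 * Kp * gamma * H^2
Pp = 0.5 * 2.769826 * 16.3 * 5.5^2
Pp = 682.87 kN/m


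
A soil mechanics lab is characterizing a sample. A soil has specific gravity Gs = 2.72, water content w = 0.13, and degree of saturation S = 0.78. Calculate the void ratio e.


Result: 0.4533

Derivation:
Using the relation e = Gs * w / S
e = 2.72 * 0.13 / 0.78
e = 0.4533


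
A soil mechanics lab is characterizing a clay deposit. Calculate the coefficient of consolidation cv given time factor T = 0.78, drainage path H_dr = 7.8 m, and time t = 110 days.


Result: 0.43141 m^2/day

Derivation:
Using cv = T * H_dr^2 / t
H_dr^2 = 7.8^2 = 60.84
cv = 0.78 * 60.84 / 110
cv = 0.43141 m^2/day


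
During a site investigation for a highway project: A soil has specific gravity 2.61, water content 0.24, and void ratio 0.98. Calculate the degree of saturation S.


Using S = Gs * w / e
S = 2.61 * 0.24 / 0.98
S = 0.6392


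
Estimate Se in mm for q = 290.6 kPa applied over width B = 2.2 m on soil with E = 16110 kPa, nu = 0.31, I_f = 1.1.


Using Se = q * B * (1 - nu^2) * I_f / E
1 - nu^2 = 1 - 0.31^2 = 0.9039
Se = 290.6 * 2.2 * 0.9039 * 1.1 / 16110
Se = 0.039458 m
Convert to mm: Se = 0.039458 * 1000 = 39.458 mm


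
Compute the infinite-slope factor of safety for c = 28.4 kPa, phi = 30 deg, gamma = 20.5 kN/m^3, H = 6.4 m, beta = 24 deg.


Result: 1.879

Derivation:
Using Fs = c / (gamma*H*sin(beta)*cos(beta)) + tan(phi)/tan(beta)
Cohesion contribution = 28.4 / (20.5*6.4*sin(24)*cos(24))
Cohesion contribution = 0.582561
Friction contribution = tan(30)/tan(24) = 1.29675
Fs = 0.582561 + 1.29675
Fs = 1.879


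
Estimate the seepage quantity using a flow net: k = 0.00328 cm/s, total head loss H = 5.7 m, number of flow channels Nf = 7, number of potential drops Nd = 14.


Convert k to m/s for unit consistency with H:
k = 0.00328 cm/s = 0.00328 / 100 m/s = 3.28e-05 m/s
Using q = k * H * Nf / Nd
Nf / Nd = 7 / 14 = 0.5
q = 3.28e-05 * 5.7 * 0.5
q = 9.348e-05 m^3/s per m


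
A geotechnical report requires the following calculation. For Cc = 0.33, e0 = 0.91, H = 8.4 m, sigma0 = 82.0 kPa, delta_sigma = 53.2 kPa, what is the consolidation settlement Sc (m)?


Using Sc = Cc * H / (1 + e0) * log10((sigma0 + delta_sigma) / sigma0)
Stress ratio = (82.0 + 53.2) / 82.0 = 1.64878
log10(1.64878) = 0.217163
Cc * H / (1 + e0) = 0.33 * 8.4 / (1 + 0.91) = 1.45131
Sc = 1.45131 * 0.217163
Sc = 0.3152 m


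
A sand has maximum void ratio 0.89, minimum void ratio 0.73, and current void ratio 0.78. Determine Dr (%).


Using Dr = (e_max - e) / (e_max - e_min) * 100
e_max - e = 0.89 - 0.78 = 0.11
e_max - e_min = 0.89 - 0.73 = 0.16
Dr = 0.11 / 0.16 * 100
Dr = 68.75 %


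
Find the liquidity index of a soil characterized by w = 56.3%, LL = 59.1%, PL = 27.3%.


Result: 0.912

Derivation:
First compute the plasticity index:
PI = LL - PL = 59.1 - 27.3 = 31.8
Then compute the liquidity index:
LI = (w - PL) / PI
LI = (56.3 - 27.3) / 31.8
LI = 0.912


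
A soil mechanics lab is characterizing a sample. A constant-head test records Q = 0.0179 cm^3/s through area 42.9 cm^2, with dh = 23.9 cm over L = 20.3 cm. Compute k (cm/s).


Result: 0.000354 cm/s

Derivation:
Compute hydraulic gradient:
i = dh / L = 23.9 / 20.3 = 1.17734
Then apply Darcy's law:
k = Q / (A * i)
k = 0.0179 / (42.9 * 1.17734)
k = 0.0179 / 50.5079
k = 0.000354 cm/s


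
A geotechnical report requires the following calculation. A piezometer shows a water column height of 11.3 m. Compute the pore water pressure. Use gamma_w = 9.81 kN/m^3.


Using u = gamma_w * h_w
u = 9.81 * 11.3
u = 110.85 kPa


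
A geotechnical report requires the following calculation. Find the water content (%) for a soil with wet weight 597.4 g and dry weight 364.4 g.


Using w = (m_wet - m_dry) / m_dry * 100
m_wet - m_dry = 597.4 - 364.4 = 233.0 g
w = 233.0 / 364.4 * 100
w = 63.94 %


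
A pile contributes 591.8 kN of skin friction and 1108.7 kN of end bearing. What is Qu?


Result: 1700.5 kN

Derivation:
Using Qu = Qf + Qb
Qu = 591.8 + 1108.7
Qu = 1700.5 kN


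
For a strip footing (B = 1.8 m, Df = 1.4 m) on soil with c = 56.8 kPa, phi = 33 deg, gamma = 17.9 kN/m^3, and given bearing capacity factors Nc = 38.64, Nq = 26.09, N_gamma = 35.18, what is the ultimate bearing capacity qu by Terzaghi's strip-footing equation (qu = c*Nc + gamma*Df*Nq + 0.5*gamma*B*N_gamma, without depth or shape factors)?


Compute qu = c*Nc + gamma*Df*Nq + 0.5*gamma*B*N_gamma
Term 1: 56.8 * 38.64 = 2194.752
Term 2: 17.9 * 1.4 * 26.09 = 653.8154
Term 3: 0.5 * 17.9 * 1.8 * 35.18 = 566.7498
qu = 2194.752 + 653.8154 + 566.7498
qu = 3415.32 kPa


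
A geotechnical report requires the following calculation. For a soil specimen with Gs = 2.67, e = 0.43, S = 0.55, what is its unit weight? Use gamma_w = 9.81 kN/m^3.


Result: 19.939 kN/m^3

Derivation:
Using gamma = gamma_w * (Gs + S*e) / (1 + e)
Numerator: Gs + S*e = 2.67 + 0.55*0.43 = 2.9065
Denominator: 1 + e = 1 + 0.43 = 1.43
gamma = 9.81 * 2.9065 / 1.43
gamma = 19.939 kN/m^3


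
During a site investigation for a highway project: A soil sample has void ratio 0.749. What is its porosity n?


Using the relation n = e / (1 + e)
n = 0.749 / (1 + 0.749)
n = 0.749 / 1.749
n = 0.4282


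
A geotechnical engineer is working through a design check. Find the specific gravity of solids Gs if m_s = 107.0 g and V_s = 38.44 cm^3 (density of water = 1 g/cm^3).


Result: 2.784

Derivation:
Using Gs = m_s / (V_s * rho_w)
Since rho_w = 1 g/cm^3:
Gs = 107.0 / 38.44
Gs = 2.784


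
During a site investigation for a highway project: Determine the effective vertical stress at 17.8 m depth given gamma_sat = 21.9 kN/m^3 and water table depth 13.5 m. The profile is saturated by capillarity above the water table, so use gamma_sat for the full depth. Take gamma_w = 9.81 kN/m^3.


Result: 347.64 kPa

Derivation:
Total stress = gamma_sat * depth
sigma = 21.9 * 17.8 = 389.82 kPa
Pore water pressure u = gamma_w * (depth - d_wt)
u = 9.81 * (17.8 - 13.5) = 42.183 kPa
Effective stress = sigma - u
sigma' = 389.82 - 42.183 = 347.64 kPa


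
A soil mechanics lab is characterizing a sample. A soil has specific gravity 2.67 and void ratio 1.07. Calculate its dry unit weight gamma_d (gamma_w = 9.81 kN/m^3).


Using gamma_d = Gs * gamma_w / (1 + e)
gamma_d = 2.67 * 9.81 / (1 + 1.07)
gamma_d = 2.67 * 9.81 / 2.07
gamma_d = 12.653 kN/m^3


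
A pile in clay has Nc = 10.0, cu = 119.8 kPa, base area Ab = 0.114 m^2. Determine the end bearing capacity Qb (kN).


Result: 136.57 kN

Derivation:
Using Qb = Nc * cu * Ab
Qb = 10.0 * 119.8 * 0.114
Qb = 136.57 kN


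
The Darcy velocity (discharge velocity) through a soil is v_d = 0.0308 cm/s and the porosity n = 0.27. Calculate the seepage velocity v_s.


Using v_s = v_d / n
v_s = 0.0308 / 0.27
v_s = 0.11407 cm/s


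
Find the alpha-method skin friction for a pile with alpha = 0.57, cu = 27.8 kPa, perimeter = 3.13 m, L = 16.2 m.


Using Qs = alpha * cu * perimeter * L
Qs = 0.57 * 27.8 * 3.13 * 16.2
Qs = 803.49 kN


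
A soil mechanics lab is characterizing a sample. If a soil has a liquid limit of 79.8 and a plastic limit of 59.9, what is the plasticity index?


Result: 19.9

Derivation:
Using PI = LL - PL
PI = 79.8 - 59.9
PI = 19.9


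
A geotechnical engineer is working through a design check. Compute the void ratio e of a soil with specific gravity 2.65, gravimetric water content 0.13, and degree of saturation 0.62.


Result: 0.5556

Derivation:
Using the relation e = Gs * w / S
e = 2.65 * 0.13 / 0.62
e = 0.5556


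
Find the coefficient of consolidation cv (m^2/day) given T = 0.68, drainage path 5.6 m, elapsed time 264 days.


Result: 0.08078 m^2/day

Derivation:
Using cv = T * H_dr^2 / t
H_dr^2 = 5.6^2 = 31.36
cv = 0.68 * 31.36 / 264
cv = 0.08078 m^2/day


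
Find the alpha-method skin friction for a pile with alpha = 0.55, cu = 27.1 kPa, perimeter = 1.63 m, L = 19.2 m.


Result: 466.47 kN

Derivation:
Using Qs = alpha * cu * perimeter * L
Qs = 0.55 * 27.1 * 1.63 * 19.2
Qs = 466.47 kN


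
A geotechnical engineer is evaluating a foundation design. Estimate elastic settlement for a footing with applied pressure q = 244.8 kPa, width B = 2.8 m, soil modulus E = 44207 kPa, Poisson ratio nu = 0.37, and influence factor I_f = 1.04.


Using Se = q * B * (1 - nu^2) * I_f / E
1 - nu^2 = 1 - 0.37^2 = 0.8631
Se = 244.8 * 2.8 * 0.8631 * 1.04 / 44207
Se = 0.013918 m
Convert to mm: Se = 0.013918 * 1000 = 13.918 mm


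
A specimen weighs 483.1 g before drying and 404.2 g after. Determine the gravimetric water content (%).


Using w = (m_wet - m_dry) / m_dry * 100
m_wet - m_dry = 483.1 - 404.2 = 78.9 g
w = 78.9 / 404.2 * 100
w = 19.52 %


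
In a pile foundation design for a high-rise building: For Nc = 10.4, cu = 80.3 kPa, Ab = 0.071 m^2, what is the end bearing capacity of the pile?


Using Qb = Nc * cu * Ab
Qb = 10.4 * 80.3 * 0.071
Qb = 59.29 kN


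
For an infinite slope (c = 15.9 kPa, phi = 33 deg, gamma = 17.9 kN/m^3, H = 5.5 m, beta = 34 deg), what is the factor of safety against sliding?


Result: 1.311

Derivation:
Using Fs = c / (gamma*H*sin(beta)*cos(beta)) + tan(phi)/tan(beta)
Cohesion contribution = 15.9 / (17.9*5.5*sin(34)*cos(34))
Cohesion contribution = 0.348374
Friction contribution = tan(33)/tan(34) = 0.962786
Fs = 0.348374 + 0.962786
Fs = 1.311


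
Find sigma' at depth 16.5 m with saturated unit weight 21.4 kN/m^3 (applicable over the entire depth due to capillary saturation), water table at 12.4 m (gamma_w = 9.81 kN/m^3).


Total stress = gamma_sat * depth
sigma = 21.4 * 16.5 = 353.1 kPa
Pore water pressure u = gamma_w * (depth - d_wt)
u = 9.81 * (16.5 - 12.4) = 40.221 kPa
Effective stress = sigma - u
sigma' = 353.1 - 40.221 = 312.88 kPa


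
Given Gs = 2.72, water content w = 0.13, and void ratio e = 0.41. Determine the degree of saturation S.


Using S = Gs * w / e
S = 2.72 * 0.13 / 0.41
S = 0.8624


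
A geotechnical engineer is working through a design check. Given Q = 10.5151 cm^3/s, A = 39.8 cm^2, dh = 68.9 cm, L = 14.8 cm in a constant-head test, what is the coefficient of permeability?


Compute hydraulic gradient:
i = dh / L = 68.9 / 14.8 = 4.65541
Then apply Darcy's law:
k = Q / (A * i)
k = 10.5151 / (39.8 * 4.65541)
k = 10.5151 / 185.285
k = 0.056751 cm/s


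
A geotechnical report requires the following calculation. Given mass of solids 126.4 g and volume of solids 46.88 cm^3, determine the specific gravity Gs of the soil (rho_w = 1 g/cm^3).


Using Gs = m_s / (V_s * rho_w)
Since rho_w = 1 g/cm^3:
Gs = 126.4 / 46.88
Gs = 2.696


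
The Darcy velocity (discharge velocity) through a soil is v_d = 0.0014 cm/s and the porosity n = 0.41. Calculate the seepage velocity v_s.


Using v_s = v_d / n
v_s = 0.0014 / 0.41
v_s = 0.00341 cm/s


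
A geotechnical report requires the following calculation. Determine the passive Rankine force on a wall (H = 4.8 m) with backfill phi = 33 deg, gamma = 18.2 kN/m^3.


Compute passive earth pressure coefficient:
Kp = tan^2(45 + phi/2) = tan^2(61.5) = 3.39212
Compute passive force:
Pp = 0.5 * Kp * gamma * H^2
Pp = 0.5 * 3.39212 * 18.2 * 4.8^2
Pp = 711.21 kN/m


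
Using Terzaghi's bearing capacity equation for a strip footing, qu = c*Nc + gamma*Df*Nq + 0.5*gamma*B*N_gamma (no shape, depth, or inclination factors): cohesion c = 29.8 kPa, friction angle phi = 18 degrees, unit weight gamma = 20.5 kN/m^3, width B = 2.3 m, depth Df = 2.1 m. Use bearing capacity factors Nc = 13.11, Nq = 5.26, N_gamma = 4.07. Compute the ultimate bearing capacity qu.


Result: 713.07 kPa

Derivation:
Compute qu = c*Nc + gamma*Df*Nq + 0.5*gamma*B*N_gamma
Term 1: 29.8 * 13.11 = 390.678
Term 2: 20.5 * 2.1 * 5.26 = 226.443
Term 3: 0.5 * 20.5 * 2.3 * 4.07 = 95.95025
qu = 390.678 + 226.443 + 95.95025
qu = 713.07 kPa


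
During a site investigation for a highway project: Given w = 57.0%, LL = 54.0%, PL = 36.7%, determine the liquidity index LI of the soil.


First compute the plasticity index:
PI = LL - PL = 54.0 - 36.7 = 17.3
Then compute the liquidity index:
LI = (w - PL) / PI
LI = (57.0 - 36.7) / 17.3
LI = 1.173


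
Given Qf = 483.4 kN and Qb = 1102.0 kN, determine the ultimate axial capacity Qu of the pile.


Result: 1585.4 kN

Derivation:
Using Qu = Qf + Qb
Qu = 483.4 + 1102.0
Qu = 1585.4 kN


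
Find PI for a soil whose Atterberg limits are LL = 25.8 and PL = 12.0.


Using PI = LL - PL
PI = 25.8 - 12.0
PI = 13.8


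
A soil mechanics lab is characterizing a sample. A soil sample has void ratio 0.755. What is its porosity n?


Using the relation n = e / (1 + e)
n = 0.755 / (1 + 0.755)
n = 0.755 / 1.755
n = 0.4302


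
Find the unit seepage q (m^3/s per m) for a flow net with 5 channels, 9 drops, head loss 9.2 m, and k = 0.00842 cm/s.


Result: 0.0004304 m^3/s per m

Derivation:
Convert k to m/s for unit consistency with H:
k = 0.00842 cm/s = 0.00842 / 100 m/s = 8.42e-05 m/s
Using q = k * H * Nf / Nd
Nf / Nd = 5 / 9 = 0.5556
q = 8.42e-05 * 9.2 * 0.5556
q = 0.0004304 m^3/s per m


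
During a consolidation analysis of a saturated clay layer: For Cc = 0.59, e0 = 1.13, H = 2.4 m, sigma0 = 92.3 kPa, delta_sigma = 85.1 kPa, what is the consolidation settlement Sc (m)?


Using Sc = Cc * H / (1 + e0) * log10((sigma0 + delta_sigma) / sigma0)
Stress ratio = (92.3 + 85.1) / 92.3 = 1.92199
log10(1.92199) = 0.283752
Cc * H / (1 + e0) = 0.59 * 2.4 / (1 + 1.13) = 0.664789
Sc = 0.664789 * 0.283752
Sc = 0.1886 m


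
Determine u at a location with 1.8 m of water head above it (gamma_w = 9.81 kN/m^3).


Result: 17.66 kPa

Derivation:
Using u = gamma_w * h_w
u = 9.81 * 1.8
u = 17.66 kPa


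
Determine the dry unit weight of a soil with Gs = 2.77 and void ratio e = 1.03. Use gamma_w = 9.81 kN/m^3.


Using gamma_d = Gs * gamma_w / (1 + e)
gamma_d = 2.77 * 9.81 / (1 + 1.03)
gamma_d = 2.77 * 9.81 / 2.03
gamma_d = 13.386 kN/m^3


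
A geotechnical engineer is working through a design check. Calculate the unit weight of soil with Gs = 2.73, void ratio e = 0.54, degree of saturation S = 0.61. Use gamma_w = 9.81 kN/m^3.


Using gamma = gamma_w * (Gs + S*e) / (1 + e)
Numerator: Gs + S*e = 2.73 + 0.61*0.54 = 3.0594
Denominator: 1 + e = 1 + 0.54 = 1.54
gamma = 9.81 * 3.0594 / 1.54
gamma = 19.489 kN/m^3


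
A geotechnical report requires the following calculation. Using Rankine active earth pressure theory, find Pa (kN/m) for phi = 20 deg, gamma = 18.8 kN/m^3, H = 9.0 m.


Compute active earth pressure coefficient:
Ka = tan^2(45 - phi/2) = tan^2(35.0) = 0.490291
Compute active force:
Pa = 0.5 * Ka * gamma * H^2
Pa = 0.5 * 0.490291 * 18.8 * 9.0^2
Pa = 373.31 kN/m


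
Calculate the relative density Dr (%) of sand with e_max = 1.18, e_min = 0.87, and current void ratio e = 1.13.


Using Dr = (e_max - e) / (e_max - e_min) * 100
e_max - e = 1.18 - 1.13 = 0.05
e_max - e_min = 1.18 - 0.87 = 0.31
Dr = 0.05 / 0.31 * 100
Dr = 16.13 %


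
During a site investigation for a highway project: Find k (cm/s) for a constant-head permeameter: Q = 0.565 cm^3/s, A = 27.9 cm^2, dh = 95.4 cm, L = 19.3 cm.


Compute hydraulic gradient:
i = dh / L = 95.4 / 19.3 = 4.94301
Then apply Darcy's law:
k = Q / (A * i)
k = 0.565 / (27.9 * 4.94301)
k = 0.565 / 137.91
k = 0.004097 cm/s


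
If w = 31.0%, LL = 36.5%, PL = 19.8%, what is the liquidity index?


First compute the plasticity index:
PI = LL - PL = 36.5 - 19.8 = 16.7
Then compute the liquidity index:
LI = (w - PL) / PI
LI = (31.0 - 19.8) / 16.7
LI = 0.671


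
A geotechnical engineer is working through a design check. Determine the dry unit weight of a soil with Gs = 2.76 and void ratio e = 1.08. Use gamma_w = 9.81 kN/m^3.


Using gamma_d = Gs * gamma_w / (1 + e)
gamma_d = 2.76 * 9.81 / (1 + 1.08)
gamma_d = 2.76 * 9.81 / 2.08
gamma_d = 13.017 kN/m^3


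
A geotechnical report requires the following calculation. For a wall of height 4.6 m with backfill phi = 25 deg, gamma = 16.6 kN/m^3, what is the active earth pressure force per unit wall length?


Result: 71.28 kN/m

Derivation:
Compute active earth pressure coefficient:
Ka = tan^2(45 - phi/2) = tan^2(32.5) = 0.405859
Compute active force:
Pa = 0.5 * Ka * gamma * H^2
Pa = 0.5 * 0.405859 * 16.6 * 4.6^2
Pa = 71.28 kN/m


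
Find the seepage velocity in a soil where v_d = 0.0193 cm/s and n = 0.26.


Using v_s = v_d / n
v_s = 0.0193 / 0.26
v_s = 0.07423 cm/s


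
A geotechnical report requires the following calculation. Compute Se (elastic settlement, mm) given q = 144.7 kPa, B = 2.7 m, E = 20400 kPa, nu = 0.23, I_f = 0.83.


Using Se = q * B * (1 - nu^2) * I_f / E
1 - nu^2 = 1 - 0.23^2 = 0.9471
Se = 144.7 * 2.7 * 0.9471 * 0.83 / 20400
Se = 0.015055 m
Convert to mm: Se = 0.015055 * 1000 = 15.055 mm


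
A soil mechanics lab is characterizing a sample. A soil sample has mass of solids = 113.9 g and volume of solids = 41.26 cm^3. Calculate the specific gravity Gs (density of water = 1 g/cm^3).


Using Gs = m_s / (V_s * rho_w)
Since rho_w = 1 g/cm^3:
Gs = 113.9 / 41.26
Gs = 2.761


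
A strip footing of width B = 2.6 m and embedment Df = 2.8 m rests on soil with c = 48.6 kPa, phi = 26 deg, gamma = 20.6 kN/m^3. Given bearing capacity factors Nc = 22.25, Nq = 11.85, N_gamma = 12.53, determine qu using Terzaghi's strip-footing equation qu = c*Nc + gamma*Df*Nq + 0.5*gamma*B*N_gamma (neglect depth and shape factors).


Compute qu = c*Nc + gamma*Df*Nq + 0.5*gamma*B*N_gamma
Term 1: 48.6 * 22.25 = 1081.35
Term 2: 20.6 * 2.8 * 11.85 = 683.508
Term 3: 0.5 * 20.6 * 2.6 * 12.53 = 335.5534
qu = 1081.35 + 683.508 + 335.5534
qu = 2100.41 kPa


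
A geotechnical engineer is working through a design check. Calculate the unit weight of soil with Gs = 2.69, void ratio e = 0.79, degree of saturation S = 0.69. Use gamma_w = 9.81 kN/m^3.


Using gamma = gamma_w * (Gs + S*e) / (1 + e)
Numerator: Gs + S*e = 2.69 + 0.69*0.79 = 3.2351
Denominator: 1 + e = 1 + 0.79 = 1.79
gamma = 9.81 * 3.2351 / 1.79
gamma = 17.73 kN/m^3


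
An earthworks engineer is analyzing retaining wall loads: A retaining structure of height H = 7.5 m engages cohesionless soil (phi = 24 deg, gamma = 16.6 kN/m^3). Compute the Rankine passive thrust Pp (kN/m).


Compute passive earth pressure coefficient:
Kp = tan^2(45 + phi/2) = tan^2(57.0) = 2.371184
Compute passive force:
Pp = 0.5 * Kp * gamma * H^2
Pp = 0.5 * 2.371184 * 16.6 * 7.5^2
Pp = 1107.05 kN/m


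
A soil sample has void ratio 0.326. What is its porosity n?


Using the relation n = e / (1 + e)
n = 0.326 / (1 + 0.326)
n = 0.326 / 1.326
n = 0.2459


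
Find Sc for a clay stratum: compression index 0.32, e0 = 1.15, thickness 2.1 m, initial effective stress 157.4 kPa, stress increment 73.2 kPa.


Using Sc = Cc * H / (1 + e0) * log10((sigma0 + delta_sigma) / sigma0)
Stress ratio = (157.4 + 73.2) / 157.4 = 1.46506
log10(1.46506) = 0.165855
Cc * H / (1 + e0) = 0.32 * 2.1 / (1 + 1.15) = 0.312558
Sc = 0.312558 * 0.165855
Sc = 0.0518 m


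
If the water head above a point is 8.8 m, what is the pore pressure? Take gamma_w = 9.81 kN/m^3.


Result: 86.33 kPa

Derivation:
Using u = gamma_w * h_w
u = 9.81 * 8.8
u = 86.33 kPa


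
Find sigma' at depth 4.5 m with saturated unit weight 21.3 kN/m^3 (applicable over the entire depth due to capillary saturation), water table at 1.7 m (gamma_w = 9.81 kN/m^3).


Result: 68.38 kPa

Derivation:
Total stress = gamma_sat * depth
sigma = 21.3 * 4.5 = 95.85 kPa
Pore water pressure u = gamma_w * (depth - d_wt)
u = 9.81 * (4.5 - 1.7) = 27.468 kPa
Effective stress = sigma - u
sigma' = 95.85 - 27.468 = 68.38 kPa


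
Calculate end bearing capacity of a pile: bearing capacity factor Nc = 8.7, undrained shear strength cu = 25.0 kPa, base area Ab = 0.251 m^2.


Using Qb = Nc * cu * Ab
Qb = 8.7 * 25.0 * 0.251
Qb = 54.59 kN


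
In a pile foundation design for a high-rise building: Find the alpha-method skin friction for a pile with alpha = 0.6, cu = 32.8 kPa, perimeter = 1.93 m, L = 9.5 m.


Using Qs = alpha * cu * perimeter * L
Qs = 0.6 * 32.8 * 1.93 * 9.5
Qs = 360.83 kN


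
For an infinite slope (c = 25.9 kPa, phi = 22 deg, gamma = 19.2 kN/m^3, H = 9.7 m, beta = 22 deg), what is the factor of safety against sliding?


Using Fs = c / (gamma*H*sin(beta)*cos(beta)) + tan(phi)/tan(beta)
Cohesion contribution = 25.9 / (19.2*9.7*sin(22)*cos(22))
Cohesion contribution = 0.400392
Friction contribution = tan(22)/tan(22) = 1
Fs = 0.400392 + 1
Fs = 1.4


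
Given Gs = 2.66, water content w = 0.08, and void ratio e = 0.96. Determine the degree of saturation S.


Result: 0.2217

Derivation:
Using S = Gs * w / e
S = 2.66 * 0.08 / 0.96
S = 0.2217


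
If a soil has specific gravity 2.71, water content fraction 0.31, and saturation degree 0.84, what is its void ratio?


Using the relation e = Gs * w / S
e = 2.71 * 0.31 / 0.84
e = 1.0001


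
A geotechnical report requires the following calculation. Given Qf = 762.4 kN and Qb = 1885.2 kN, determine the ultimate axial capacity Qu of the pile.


Result: 2647.6 kN

Derivation:
Using Qu = Qf + Qb
Qu = 762.4 + 1885.2
Qu = 2647.6 kN


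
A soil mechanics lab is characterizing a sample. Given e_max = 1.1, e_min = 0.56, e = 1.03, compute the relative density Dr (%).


Using Dr = (e_max - e) / (e_max - e_min) * 100
e_max - e = 1.1 - 1.03 = 0.07
e_max - e_min = 1.1 - 0.56 = 0.54
Dr = 0.07 / 0.54 * 100
Dr = 12.96 %


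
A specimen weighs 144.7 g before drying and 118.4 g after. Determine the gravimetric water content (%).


Using w = (m_wet - m_dry) / m_dry * 100
m_wet - m_dry = 144.7 - 118.4 = 26.3 g
w = 26.3 / 118.4 * 100
w = 22.21 %


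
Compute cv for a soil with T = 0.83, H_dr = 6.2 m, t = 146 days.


Using cv = T * H_dr^2 / t
H_dr^2 = 6.2^2 = 38.44
cv = 0.83 * 38.44 / 146
cv = 0.21853 m^2/day


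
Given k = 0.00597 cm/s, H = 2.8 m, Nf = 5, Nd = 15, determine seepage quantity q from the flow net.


Result: 5.572e-05 m^3/s per m

Derivation:
Convert k to m/s for unit consistency with H:
k = 0.00597 cm/s = 0.00597 / 100 m/s = 5.97e-05 m/s
Using q = k * H * Nf / Nd
Nf / Nd = 5 / 15 = 0.3333
q = 5.97e-05 * 2.8 * 0.3333
q = 5.572e-05 m^3/s per m


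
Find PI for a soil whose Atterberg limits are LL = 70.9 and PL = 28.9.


Using PI = LL - PL
PI = 70.9 - 28.9
PI = 42.0


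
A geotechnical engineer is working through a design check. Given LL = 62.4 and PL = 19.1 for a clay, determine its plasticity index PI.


Result: 43.3

Derivation:
Using PI = LL - PL
PI = 62.4 - 19.1
PI = 43.3


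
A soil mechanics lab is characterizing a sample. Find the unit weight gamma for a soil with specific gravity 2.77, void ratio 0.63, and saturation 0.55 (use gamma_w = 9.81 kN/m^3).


Result: 18.756 kN/m^3

Derivation:
Using gamma = gamma_w * (Gs + S*e) / (1 + e)
Numerator: Gs + S*e = 2.77 + 0.55*0.63 = 3.1165
Denominator: 1 + e = 1 + 0.63 = 1.63
gamma = 9.81 * 3.1165 / 1.63
gamma = 18.756 kN/m^3


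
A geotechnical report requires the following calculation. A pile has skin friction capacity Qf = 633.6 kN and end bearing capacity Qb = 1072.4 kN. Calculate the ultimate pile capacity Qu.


Using Qu = Qf + Qb
Qu = 633.6 + 1072.4
Qu = 1706.0 kN


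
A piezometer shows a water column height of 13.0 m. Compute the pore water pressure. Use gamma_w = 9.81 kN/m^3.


Result: 127.53 kPa

Derivation:
Using u = gamma_w * h_w
u = 9.81 * 13.0
u = 127.53 kPa


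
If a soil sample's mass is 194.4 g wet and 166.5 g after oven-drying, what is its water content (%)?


Result: 16.76 %

Derivation:
Using w = (m_wet - m_dry) / m_dry * 100
m_wet - m_dry = 194.4 - 166.5 = 27.9 g
w = 27.9 / 166.5 * 100
w = 16.76 %


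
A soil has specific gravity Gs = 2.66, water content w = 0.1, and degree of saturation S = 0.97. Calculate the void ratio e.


Result: 0.2742

Derivation:
Using the relation e = Gs * w / S
e = 2.66 * 0.1 / 0.97
e = 0.2742


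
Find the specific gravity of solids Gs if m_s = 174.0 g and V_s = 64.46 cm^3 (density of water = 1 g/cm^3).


Using Gs = m_s / (V_s * rho_w)
Since rho_w = 1 g/cm^3:
Gs = 174.0 / 64.46
Gs = 2.699


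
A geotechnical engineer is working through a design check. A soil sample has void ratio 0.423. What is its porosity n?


Using the relation n = e / (1 + e)
n = 0.423 / (1 + 0.423)
n = 0.423 / 1.423
n = 0.2973


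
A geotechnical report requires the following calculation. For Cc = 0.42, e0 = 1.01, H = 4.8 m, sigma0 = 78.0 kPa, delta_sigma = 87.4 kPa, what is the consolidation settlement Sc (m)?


Using Sc = Cc * H / (1 + e0) * log10((sigma0 + delta_sigma) / sigma0)
Stress ratio = (78.0 + 87.4) / 78.0 = 2.12051
log10(2.12051) = 0.326441
Cc * H / (1 + e0) = 0.42 * 4.8 / (1 + 1.01) = 1.00299
Sc = 1.00299 * 0.326441
Sc = 0.3274 m


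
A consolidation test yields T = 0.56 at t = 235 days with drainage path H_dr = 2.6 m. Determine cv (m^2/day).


Using cv = T * H_dr^2 / t
H_dr^2 = 2.6^2 = 6.76
cv = 0.56 * 6.76 / 235
cv = 0.01611 m^2/day


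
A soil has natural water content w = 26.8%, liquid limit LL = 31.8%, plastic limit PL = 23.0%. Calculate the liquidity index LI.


Result: 0.432

Derivation:
First compute the plasticity index:
PI = LL - PL = 31.8 - 23.0 = 8.8
Then compute the liquidity index:
LI = (w - PL) / PI
LI = (26.8 - 23.0) / 8.8
LI = 0.432


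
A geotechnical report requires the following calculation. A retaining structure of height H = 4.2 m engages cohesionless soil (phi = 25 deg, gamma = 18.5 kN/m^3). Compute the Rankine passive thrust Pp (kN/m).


Compute passive earth pressure coefficient:
Kp = tan^2(45 + phi/2) = tan^2(57.5) = 2.463913
Compute passive force:
Pp = 0.5 * Kp * gamma * H^2
Pp = 0.5 * 2.463913 * 18.5 * 4.2^2
Pp = 402.04 kN/m


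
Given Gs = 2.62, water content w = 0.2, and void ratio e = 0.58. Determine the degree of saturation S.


Result: 0.9034

Derivation:
Using S = Gs * w / e
S = 2.62 * 0.2 / 0.58
S = 0.9034


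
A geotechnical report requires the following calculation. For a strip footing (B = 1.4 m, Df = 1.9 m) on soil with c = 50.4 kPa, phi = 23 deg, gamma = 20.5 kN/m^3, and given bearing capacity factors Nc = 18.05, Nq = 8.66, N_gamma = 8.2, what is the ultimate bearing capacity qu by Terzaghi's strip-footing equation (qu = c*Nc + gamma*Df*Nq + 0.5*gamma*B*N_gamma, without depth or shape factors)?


Compute qu = c*Nc + gamma*Df*Nq + 0.5*gamma*B*N_gamma
Term 1: 50.4 * 18.05 = 909.72
Term 2: 20.5 * 1.9 * 8.66 = 337.307
Term 3: 0.5 * 20.5 * 1.4 * 8.2 = 117.67
qu = 909.72 + 337.307 + 117.67
qu = 1364.7 kPa


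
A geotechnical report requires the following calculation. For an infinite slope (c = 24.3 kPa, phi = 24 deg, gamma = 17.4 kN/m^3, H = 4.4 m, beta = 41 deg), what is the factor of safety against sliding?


Result: 1.153

Derivation:
Using Fs = c / (gamma*H*sin(beta)*cos(beta)) + tan(phi)/tan(beta)
Cohesion contribution = 24.3 / (17.4*4.4*sin(41)*cos(41))
Cohesion contribution = 0.641035
Friction contribution = tan(24)/tan(41) = 0.512177
Fs = 0.641035 + 0.512177
Fs = 1.153


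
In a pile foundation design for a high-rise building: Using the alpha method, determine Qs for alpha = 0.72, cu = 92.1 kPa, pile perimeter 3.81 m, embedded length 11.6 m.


Result: 2930.73 kN

Derivation:
Using Qs = alpha * cu * perimeter * L
Qs = 0.72 * 92.1 * 3.81 * 11.6
Qs = 2930.73 kN


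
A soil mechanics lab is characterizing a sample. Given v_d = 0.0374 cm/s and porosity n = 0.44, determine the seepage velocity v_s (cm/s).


Using v_s = v_d / n
v_s = 0.0374 / 0.44
v_s = 0.085 cm/s


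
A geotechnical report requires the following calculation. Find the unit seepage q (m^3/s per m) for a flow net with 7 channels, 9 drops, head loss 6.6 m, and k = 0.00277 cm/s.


Convert k to m/s for unit consistency with H:
k = 0.00277 cm/s = 0.00277 / 100 m/s = 2.77e-05 m/s
Using q = k * H * Nf / Nd
Nf / Nd = 7 / 9 = 0.7778
q = 2.77e-05 * 6.6 * 0.7778
q = 0.0001422 m^3/s per m


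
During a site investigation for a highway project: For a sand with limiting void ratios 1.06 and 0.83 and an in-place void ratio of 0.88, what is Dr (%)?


Using Dr = (e_max - e) / (e_max - e_min) * 100
e_max - e = 1.06 - 0.88 = 0.18
e_max - e_min = 1.06 - 0.83 = 0.23
Dr = 0.18 / 0.23 * 100
Dr = 78.26 %


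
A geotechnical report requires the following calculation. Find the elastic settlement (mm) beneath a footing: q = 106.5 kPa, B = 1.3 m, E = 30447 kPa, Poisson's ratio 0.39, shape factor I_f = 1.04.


Result: 4.01 mm

Derivation:
Using Se = q * B * (1 - nu^2) * I_f / E
1 - nu^2 = 1 - 0.39^2 = 0.8479
Se = 106.5 * 1.3 * 0.8479 * 1.04 / 30447
Se = 0.004010 m
Convert to mm: Se = 0.004010 * 1000 = 4.01 mm


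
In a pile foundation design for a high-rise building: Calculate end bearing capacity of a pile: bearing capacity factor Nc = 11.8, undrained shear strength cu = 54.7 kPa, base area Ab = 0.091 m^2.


Using Qb = Nc * cu * Ab
Qb = 11.8 * 54.7 * 0.091
Qb = 58.74 kN


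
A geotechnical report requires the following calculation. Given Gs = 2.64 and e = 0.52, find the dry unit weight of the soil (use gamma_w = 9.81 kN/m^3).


Using gamma_d = Gs * gamma_w / (1 + e)
gamma_d = 2.64 * 9.81 / (1 + 0.52)
gamma_d = 2.64 * 9.81 / 1.52
gamma_d = 17.038 kN/m^3


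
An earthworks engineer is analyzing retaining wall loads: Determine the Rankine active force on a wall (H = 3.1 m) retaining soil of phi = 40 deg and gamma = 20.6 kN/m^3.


Compute active earth pressure coefficient:
Ka = tan^2(45 - phi/2) = tan^2(25.0) = 0.217443
Compute active force:
Pa = 0.5 * Ka * gamma * H^2
Pa = 0.5 * 0.217443 * 20.6 * 3.1^2
Pa = 21.52 kN/m


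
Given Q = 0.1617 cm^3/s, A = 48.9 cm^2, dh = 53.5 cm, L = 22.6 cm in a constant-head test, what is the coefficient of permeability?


Compute hydraulic gradient:
i = dh / L = 53.5 / 22.6 = 2.36726
Then apply Darcy's law:
k = Q / (A * i)
k = 0.1617 / (48.9 * 2.36726)
k = 0.1617 / 115.759
k = 0.001397 cm/s


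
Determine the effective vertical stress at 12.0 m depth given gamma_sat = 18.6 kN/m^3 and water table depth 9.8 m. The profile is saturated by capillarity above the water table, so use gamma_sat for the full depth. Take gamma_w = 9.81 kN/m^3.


Total stress = gamma_sat * depth
sigma = 18.6 * 12.0 = 223.2 kPa
Pore water pressure u = gamma_w * (depth - d_wt)
u = 9.81 * (12.0 - 9.8) = 21.582 kPa
Effective stress = sigma - u
sigma' = 223.2 - 21.582 = 201.62 kPa


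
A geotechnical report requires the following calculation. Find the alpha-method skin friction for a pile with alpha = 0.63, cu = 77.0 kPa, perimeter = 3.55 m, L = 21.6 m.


Result: 3719.75 kN

Derivation:
Using Qs = alpha * cu * perimeter * L
Qs = 0.63 * 77.0 * 3.55 * 21.6
Qs = 3719.75 kN


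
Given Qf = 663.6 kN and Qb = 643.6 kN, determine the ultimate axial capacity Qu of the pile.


Using Qu = Qf + Qb
Qu = 663.6 + 643.6
Qu = 1307.2 kN


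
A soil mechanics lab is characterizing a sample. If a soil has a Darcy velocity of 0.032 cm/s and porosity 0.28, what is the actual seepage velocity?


Using v_s = v_d / n
v_s = 0.032 / 0.28
v_s = 0.11429 cm/s


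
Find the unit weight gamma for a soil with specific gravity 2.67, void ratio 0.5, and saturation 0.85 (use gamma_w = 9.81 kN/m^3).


Result: 20.241 kN/m^3

Derivation:
Using gamma = gamma_w * (Gs + S*e) / (1 + e)
Numerator: Gs + S*e = 2.67 + 0.85*0.5 = 3.095
Denominator: 1 + e = 1 + 0.5 = 1.5
gamma = 9.81 * 3.095 / 1.5
gamma = 20.241 kN/m^3


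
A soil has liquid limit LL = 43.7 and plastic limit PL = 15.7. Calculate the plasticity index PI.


Using PI = LL - PL
PI = 43.7 - 15.7
PI = 28.0


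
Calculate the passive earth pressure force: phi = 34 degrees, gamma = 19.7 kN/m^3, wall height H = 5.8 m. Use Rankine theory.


Result: 1172.04 kN/m

Derivation:
Compute passive earth pressure coefficient:
Kp = tan^2(45 + phi/2) = tan^2(62.0) = 3.537132
Compute passive force:
Pp = 0.5 * Kp * gamma * H^2
Pp = 0.5 * 3.537132 * 19.7 * 5.8^2
Pp = 1172.04 kN/m


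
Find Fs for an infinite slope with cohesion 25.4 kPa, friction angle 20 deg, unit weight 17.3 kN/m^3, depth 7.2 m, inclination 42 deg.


Using Fs = c / (gamma*H*sin(beta)*cos(beta)) + tan(phi)/tan(beta)
Cohesion contribution = 25.4 / (17.3*7.2*sin(42)*cos(42))
Cohesion contribution = 0.410082
Friction contribution = tan(20)/tan(42) = 0.40423
Fs = 0.410082 + 0.40423
Fs = 0.814


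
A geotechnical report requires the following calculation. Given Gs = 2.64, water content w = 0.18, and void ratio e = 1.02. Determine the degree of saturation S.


Using S = Gs * w / e
S = 2.64 * 0.18 / 1.02
S = 0.4659


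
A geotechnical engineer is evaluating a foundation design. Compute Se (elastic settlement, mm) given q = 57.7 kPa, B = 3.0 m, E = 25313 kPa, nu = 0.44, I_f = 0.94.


Using Se = q * B * (1 - nu^2) * I_f / E
1 - nu^2 = 1 - 0.44^2 = 0.8064
Se = 57.7 * 3.0 * 0.8064 * 0.94 / 25313
Se = 0.005184 m
Convert to mm: Se = 0.005184 * 1000 = 5.184 mm


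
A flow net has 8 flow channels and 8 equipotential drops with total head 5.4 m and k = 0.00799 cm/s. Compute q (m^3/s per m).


Convert k to m/s for unit consistency with H:
k = 0.00799 cm/s = 0.00799 / 100 m/s = 7.99e-05 m/s
Using q = k * H * Nf / Nd
Nf / Nd = 8 / 8 = 1.0
q = 7.99e-05 * 5.4 * 1.0
q = 0.0004315 m^3/s per m


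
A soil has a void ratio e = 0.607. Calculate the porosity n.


Using the relation n = e / (1 + e)
n = 0.607 / (1 + 0.607)
n = 0.607 / 1.607
n = 0.3777


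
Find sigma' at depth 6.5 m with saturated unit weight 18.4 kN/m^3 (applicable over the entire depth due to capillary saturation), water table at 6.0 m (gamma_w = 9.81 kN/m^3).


Total stress = gamma_sat * depth
sigma = 18.4 * 6.5 = 119.6 kPa
Pore water pressure u = gamma_w * (depth - d_wt)
u = 9.81 * (6.5 - 6.0) = 4.905 kPa
Effective stress = sigma - u
sigma' = 119.6 - 4.905 = 114.7 kPa


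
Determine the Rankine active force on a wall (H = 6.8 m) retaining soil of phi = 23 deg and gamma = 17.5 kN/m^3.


Compute active earth pressure coefficient:
Ka = tan^2(45 - phi/2) = tan^2(33.5) = 0.438092
Compute active force:
Pa = 0.5 * Ka * gamma * H^2
Pa = 0.5 * 0.438092 * 17.5 * 6.8^2
Pa = 177.25 kN/m


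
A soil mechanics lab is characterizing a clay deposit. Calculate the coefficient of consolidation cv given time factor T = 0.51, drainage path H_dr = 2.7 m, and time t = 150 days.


Result: 0.02479 m^2/day

Derivation:
Using cv = T * H_dr^2 / t
H_dr^2 = 2.7^2 = 7.29
cv = 0.51 * 7.29 / 150
cv = 0.02479 m^2/day
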